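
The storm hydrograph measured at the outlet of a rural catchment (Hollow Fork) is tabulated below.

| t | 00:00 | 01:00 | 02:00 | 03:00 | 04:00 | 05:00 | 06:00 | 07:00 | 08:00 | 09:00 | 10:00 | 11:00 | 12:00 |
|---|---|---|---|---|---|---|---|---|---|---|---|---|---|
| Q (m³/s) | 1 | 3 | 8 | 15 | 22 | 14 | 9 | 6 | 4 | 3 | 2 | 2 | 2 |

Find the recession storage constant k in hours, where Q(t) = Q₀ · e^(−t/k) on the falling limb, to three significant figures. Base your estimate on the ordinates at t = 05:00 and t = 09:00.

On the falling limb, Q drops from 14 to 3 m³/s between t = 05:00 and t = 09:00 (Δt = 4 h).
k = −Δt / ln(Q₂/Q₁) = −4 / ln(3/14) = 2.60 h.

k ≈ 2.60 h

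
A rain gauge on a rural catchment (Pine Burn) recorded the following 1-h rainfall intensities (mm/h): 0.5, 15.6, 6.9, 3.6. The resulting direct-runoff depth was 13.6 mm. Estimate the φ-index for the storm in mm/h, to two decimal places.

φ ≈ 4.45 mm/h

Only the 2 blocks with intensity above φ contribute runoff: 15.6, 6.9 mm/h.
Σ(I−φ)·Δt = d  ⇒  (15.6+6.9 − 2φ)·1 = 13.6
φ = (22.50 − 13.6/1) / 2 = 4.45 mm/h.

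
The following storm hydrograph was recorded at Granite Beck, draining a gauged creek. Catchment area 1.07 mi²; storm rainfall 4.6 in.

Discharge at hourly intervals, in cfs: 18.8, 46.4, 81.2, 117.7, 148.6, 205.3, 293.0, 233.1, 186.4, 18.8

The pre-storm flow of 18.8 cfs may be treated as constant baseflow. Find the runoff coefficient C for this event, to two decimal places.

C ≈ 0.37

ΣQ_DR = 1161 cfs; V = ΣQ_DR·Δt = 4.181 × 10^6 ft³.
Runoff depth d = V / A = 1.682 in.
C = d / P = 1.682 / 4.6 = 0.37.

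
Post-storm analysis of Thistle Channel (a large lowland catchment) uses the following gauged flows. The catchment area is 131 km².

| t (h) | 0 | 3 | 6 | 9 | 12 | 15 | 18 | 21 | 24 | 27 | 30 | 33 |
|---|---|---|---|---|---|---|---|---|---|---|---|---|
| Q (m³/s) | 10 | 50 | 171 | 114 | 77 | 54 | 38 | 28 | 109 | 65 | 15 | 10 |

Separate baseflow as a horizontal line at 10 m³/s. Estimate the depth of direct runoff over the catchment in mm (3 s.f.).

d ≈ 51.2 mm

Direct runoff: 0.0, 40.0, 161.0, 104.0, 67.0, 44.0, 28.0, 18.0, 99.0, 55.0, 5.0, 0.0 m³/s; ΣQ_DR = 621.0 m³/s.
V = ΣQ_DR · Δt = 621.0 × 10800 s = 6.707 × 10^6 m³.
Over A = 131 km², depth = V / A = 51.2 mm.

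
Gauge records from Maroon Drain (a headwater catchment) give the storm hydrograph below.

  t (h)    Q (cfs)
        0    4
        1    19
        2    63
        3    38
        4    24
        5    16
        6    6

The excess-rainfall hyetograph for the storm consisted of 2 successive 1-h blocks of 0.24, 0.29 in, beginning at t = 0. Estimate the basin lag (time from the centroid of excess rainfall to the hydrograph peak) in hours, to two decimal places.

Centroid of excess rainfall: t_c = Σ P_i·t̄_i / ΣP_i = 1.0472 h (block centres at 0.5, 1.5 h).
Hydrograph peak occurs at t = 2 h, so basin lag t_L = 2 − 1.0472 = 0.95 h.

t_L ≈ 0.95 h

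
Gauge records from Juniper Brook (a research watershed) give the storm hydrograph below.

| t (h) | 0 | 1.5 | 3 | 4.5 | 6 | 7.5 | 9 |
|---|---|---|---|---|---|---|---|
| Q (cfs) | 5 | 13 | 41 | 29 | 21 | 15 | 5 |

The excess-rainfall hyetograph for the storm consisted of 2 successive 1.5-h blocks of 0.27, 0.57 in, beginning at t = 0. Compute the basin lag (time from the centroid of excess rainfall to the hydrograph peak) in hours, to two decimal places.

t_L ≈ 1.23 h

Centroid of excess rainfall: t_c = Σ P_i·t̄_i / ΣP_i = 1.7679 h (block centres at 0.75, 2.25 h).
Hydrograph peak occurs at t = 3 h, so basin lag t_L = 3 − 1.7679 = 1.23 h.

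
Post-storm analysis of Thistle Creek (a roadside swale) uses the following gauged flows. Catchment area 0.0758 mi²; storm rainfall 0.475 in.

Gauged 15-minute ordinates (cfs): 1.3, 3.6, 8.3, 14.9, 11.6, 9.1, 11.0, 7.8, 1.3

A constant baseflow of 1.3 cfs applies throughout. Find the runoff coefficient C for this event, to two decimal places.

C ≈ 0.62

ΣQ_DR = 57.20 cfs; V = ΣQ_DR·Δt = 51480 ft³.
Runoff depth d = V / A = 0.2923 in.
C = d / P = 0.2923 / 0.475 = 0.62.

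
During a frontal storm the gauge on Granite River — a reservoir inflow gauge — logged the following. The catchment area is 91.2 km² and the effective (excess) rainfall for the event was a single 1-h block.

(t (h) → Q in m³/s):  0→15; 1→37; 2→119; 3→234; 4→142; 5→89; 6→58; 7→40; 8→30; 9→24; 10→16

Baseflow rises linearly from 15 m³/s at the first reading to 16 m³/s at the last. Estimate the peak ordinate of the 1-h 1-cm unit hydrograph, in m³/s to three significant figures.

Direct runoff: 0.00, 21.90, 103.80, 218.70, 126.60, 73.50, 42.40, 24.30, 14.20, 8.10, 0.00 m³/s; ΣQ_DR = 633.5 m³/s, peak = 218.70 m³/s.
Runoff depth d = ΣQ_DR·Δt / A = 633.5 × 3600 / (91.2 km²) = 25.01 mm.
The 1-cm UH is the DRH scaled by (10 mm)/d, so U_p = 218.70 × 10/25.01 = 87.5 m³/s.

U_p ≈ 87.5 m³/s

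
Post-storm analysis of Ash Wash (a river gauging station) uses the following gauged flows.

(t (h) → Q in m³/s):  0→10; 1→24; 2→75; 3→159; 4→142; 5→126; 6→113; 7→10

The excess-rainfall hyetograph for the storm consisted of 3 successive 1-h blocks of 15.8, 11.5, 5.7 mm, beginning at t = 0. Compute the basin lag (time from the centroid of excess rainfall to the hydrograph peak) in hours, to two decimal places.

t_L ≈ 1.81 h

Centroid of excess rainfall: t_c = Σ P_i·t̄_i / ΣP_i = 1.1939 h (block centres at 0.5, 1.5, 2.5 h).
Hydrograph peak occurs at t = 3 h, so basin lag t_L = 3 − 1.1939 = 1.81 h.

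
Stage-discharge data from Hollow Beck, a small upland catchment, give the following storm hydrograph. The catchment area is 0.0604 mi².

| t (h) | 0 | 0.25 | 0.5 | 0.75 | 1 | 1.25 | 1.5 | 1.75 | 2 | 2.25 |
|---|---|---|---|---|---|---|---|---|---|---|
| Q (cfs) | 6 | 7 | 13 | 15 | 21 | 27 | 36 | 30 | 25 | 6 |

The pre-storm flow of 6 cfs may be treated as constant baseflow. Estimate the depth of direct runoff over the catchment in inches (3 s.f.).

Direct runoff: 0.0, 1.0, 7.0, 9.0, 15.0, 21.0, 30.0, 24.0, 19.0, 0.0 cfs; ΣQ_DR = 126.0 cfs.
V = ΣQ_DR · Δt = 126.0 × 900 s = 1.134 × 10^5 ft³.
Over A = 0.0604 mi², depth = V / A = 0.808 in.

d ≈ 0.808 in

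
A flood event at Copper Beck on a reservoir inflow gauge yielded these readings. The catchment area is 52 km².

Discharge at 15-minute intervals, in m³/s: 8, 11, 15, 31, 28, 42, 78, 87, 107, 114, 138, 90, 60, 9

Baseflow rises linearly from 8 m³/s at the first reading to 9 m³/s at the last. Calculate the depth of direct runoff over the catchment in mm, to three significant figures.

Direct runoff: 0.00, 2.92, 6.85, 22.77, 19.69, 33.62, 69.54, 78.46, 98.38, 105.31, 129.23, 81.15, 51.08, 0.00 m³/s; ΣQ_DR = 699.0 m³/s.
V = ΣQ_DR · Δt = 699.0 × 900 s = 6.291 × 10^5 m³.
Over A = 52 km², depth = V / A = 12.1 mm.

d ≈ 12.1 mm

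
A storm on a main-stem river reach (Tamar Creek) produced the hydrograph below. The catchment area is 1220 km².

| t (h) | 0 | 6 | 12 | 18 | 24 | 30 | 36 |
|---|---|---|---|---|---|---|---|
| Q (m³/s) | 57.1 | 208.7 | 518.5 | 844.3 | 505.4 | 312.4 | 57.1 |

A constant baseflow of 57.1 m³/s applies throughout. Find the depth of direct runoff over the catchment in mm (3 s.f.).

Direct runoff: 0.0, 151.6, 461.4, 787.2, 448.3, 255.3, 0.0 m³/s; ΣQ_DR = 2104 m³/s.
V = ΣQ_DR · Δt = 2104 × 21600 s = 4.544 × 10^7 m³.
Over A = 1220 km², depth = V / A = 37.2 mm.

d ≈ 37.2 mm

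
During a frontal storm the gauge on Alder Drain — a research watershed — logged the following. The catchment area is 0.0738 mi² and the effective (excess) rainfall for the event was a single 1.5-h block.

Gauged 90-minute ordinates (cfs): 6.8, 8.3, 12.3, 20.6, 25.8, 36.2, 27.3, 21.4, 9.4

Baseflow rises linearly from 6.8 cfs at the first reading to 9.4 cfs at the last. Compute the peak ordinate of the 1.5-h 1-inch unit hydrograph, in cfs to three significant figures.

U_p ≈ 9.26 cfs

Direct runoff: 0.00, 1.18, 4.85, 12.82, 17.70, 27.77, 18.55, 12.32, 0.00 cfs; ΣQ_DR = 95.20 cfs, peak = 27.77 cfs.
Runoff depth d = ΣQ_DR·Δt / A = 95.20 × 5400 / (0.0738 mi²) = 2.998 in.
The 1-inch UH is the DRH scaled by (1 in)/d, so U_p = 27.77 × 1/2.998 = 9.26 cfs.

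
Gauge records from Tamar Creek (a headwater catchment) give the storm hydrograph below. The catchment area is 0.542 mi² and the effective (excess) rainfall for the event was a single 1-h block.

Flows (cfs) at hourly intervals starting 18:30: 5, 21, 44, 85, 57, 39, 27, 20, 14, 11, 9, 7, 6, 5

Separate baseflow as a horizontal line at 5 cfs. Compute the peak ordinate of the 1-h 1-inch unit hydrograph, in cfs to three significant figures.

U_p ≈ 99.9 cfs

Direct runoff: 0.0, 16.0, 39.0, 80.0, 52.0, 34.0, 22.0, 15.0, 9.0, 6.0, 4.0, 2.0, 1.0, 0.0 cfs; ΣQ_DR = 280.0 cfs, peak = 80.0 cfs.
Runoff depth d = ΣQ_DR·Δt / A = 280.0 × 3600 / (0.542 mi²) = 0.8005 in.
The 1-inch UH is the DRH scaled by (1 in)/d, so U_p = 80.0 × 1/0.8005 = 99.9 cfs.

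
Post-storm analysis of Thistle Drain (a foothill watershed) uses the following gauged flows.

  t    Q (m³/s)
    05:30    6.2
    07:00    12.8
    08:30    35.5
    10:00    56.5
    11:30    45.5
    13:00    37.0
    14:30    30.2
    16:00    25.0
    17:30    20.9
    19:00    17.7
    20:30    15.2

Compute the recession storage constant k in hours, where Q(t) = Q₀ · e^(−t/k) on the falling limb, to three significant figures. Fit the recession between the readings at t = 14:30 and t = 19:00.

On the falling limb, Q drops from 30.2 to 17.7 m³/s between t = 14:30 and t = 19:00 (Δt = 4.5 h).
k = −Δt / ln(Q₂/Q₁) = −4.5 / ln(17.7/30.2) = 8.42 h.

k ≈ 8.42 h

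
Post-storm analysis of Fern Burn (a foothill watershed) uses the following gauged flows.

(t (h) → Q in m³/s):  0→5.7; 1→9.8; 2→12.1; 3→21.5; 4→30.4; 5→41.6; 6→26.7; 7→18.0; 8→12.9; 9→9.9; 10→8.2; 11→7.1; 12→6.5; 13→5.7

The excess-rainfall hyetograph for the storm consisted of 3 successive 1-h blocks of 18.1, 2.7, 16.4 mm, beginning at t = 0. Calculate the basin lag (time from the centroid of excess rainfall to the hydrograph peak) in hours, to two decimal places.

t_L ≈ 3.55 h

Centroid of excess rainfall: t_c = Σ P_i·t̄_i / ΣP_i = 1.4543 h (block centres at 0.5, 1.5, 2.5 h).
Hydrograph peak occurs at t = 5 h, so basin lag t_L = 5 − 1.4543 = 3.55 h.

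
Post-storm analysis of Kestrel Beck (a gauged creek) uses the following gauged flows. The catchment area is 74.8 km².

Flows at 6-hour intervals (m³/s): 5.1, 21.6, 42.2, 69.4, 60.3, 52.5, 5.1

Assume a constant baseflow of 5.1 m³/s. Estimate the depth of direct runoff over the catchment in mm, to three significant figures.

d ≈ 63.7 mm

Direct runoff: 0.0, 16.5, 37.1, 64.3, 55.2, 47.4, 0.0 m³/s; ΣQ_DR = 220.5 m³/s.
V = ΣQ_DR · Δt = 220.5 × 21600 s = 4.763 × 10^6 m³.
Over A = 74.8 km², depth = V / A = 63.7 mm.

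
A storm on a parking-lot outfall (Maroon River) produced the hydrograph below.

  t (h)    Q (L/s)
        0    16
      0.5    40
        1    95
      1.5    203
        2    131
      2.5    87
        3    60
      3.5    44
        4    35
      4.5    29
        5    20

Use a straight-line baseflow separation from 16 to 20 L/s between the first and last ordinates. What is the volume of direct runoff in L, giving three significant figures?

V ≈ 1.01 × 10^6 L

Direct-runoff ordinates (Q − Q_b): 0.00, 23.60, 78.20, 185.80, 113.40, 69.00, 41.60, 25.20, 15.80, 9.40, 0.00 L/s.
ΣQ_DR = 562.0 L/s.
With Δt = 0.5 h = 1800 s, V = ΣQ_DR · Δt = 562.0 × 1800 = 1.01 × 10^6 L.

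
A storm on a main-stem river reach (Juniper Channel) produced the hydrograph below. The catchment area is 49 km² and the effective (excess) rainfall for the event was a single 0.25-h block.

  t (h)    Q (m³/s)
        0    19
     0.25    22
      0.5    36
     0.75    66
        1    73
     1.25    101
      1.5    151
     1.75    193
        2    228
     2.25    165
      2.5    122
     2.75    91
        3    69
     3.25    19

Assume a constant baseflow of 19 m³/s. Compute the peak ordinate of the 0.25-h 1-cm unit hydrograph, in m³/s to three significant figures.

U_p ≈ 104 m³/s

Direct runoff: 0.0, 3.0, 17.0, 47.0, 54.0, 82.0, 132.0, 174.0, 209.0, 146.0, 103.0, 72.0, 50.0, 0.0 m³/s; ΣQ_DR = 1089 m³/s, peak = 209.0 m³/s.
Runoff depth d = ΣQ_DR·Δt / A = 1089 × 900 / (49 km²) = 20.00 mm.
The 1-cm UH is the DRH scaled by (10 mm)/d, so U_p = 209.0 × 10/20.00 = 104 m³/s.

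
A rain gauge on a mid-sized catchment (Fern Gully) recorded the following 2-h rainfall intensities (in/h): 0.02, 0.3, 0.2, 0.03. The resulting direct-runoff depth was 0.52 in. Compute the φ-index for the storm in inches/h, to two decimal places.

Only the 2 blocks with intensity above φ contribute runoff: 0.3, 0.2 in/h.
Σ(I−φ)·Δt = d  ⇒  (0.3+0.2 − 2φ)·2 = 0.52
φ = (0.5000 − 0.52/2) / 2 = 0.12 in/h.

φ ≈ 0.12 in/h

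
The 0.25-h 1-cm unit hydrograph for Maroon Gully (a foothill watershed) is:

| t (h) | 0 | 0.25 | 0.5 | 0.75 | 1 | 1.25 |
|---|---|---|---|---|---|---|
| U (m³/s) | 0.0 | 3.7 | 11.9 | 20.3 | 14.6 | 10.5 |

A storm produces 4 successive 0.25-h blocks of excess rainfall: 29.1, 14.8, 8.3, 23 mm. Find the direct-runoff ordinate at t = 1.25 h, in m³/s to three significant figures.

Q ≈ 96.4 m³/s

By discrete convolution, Q_j = Σ (P_i / 10 mm) · U_{j−i}.
At t = 1.25 h (j=5): Q = (29.1/10)·10.5 + (14.8/10)·14.6 + (8.3/10)·20.3 + (23/10)·11.9 = 96.4 m³/s.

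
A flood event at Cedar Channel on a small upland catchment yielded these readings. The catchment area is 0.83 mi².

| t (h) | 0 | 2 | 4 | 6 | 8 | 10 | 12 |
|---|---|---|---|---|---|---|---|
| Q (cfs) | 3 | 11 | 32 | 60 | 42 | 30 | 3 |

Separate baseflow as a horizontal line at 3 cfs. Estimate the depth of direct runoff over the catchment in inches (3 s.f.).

Direct runoff: 0.0, 8.0, 29.0, 57.0, 39.0, 27.0, 0.0 cfs; ΣQ_DR = 160.0 cfs.
V = ΣQ_DR · Δt = 160.0 × 7200 s = 1.152 × 10^6 ft³.
Over A = 0.83 mi², depth = V / A = 0.597 in.

d ≈ 0.597 in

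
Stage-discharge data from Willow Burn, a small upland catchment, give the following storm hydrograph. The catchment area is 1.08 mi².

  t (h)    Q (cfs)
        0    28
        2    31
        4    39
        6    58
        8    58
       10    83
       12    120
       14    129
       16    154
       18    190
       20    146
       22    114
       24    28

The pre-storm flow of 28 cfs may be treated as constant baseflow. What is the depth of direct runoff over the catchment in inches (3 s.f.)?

d ≈ 2.34 in

Direct runoff: 0.0, 3.0, 11.0, 30.0, 30.0, 55.0, 92.0, 101.0, 126.0, 162.0, 118.0, 86.0, 0.0 cfs; ΣQ_DR = 814.0 cfs.
V = ΣQ_DR · Δt = 814.0 × 7200 s = 5.861 × 10^6 ft³.
Over A = 1.08 mi², depth = V / A = 2.34 in.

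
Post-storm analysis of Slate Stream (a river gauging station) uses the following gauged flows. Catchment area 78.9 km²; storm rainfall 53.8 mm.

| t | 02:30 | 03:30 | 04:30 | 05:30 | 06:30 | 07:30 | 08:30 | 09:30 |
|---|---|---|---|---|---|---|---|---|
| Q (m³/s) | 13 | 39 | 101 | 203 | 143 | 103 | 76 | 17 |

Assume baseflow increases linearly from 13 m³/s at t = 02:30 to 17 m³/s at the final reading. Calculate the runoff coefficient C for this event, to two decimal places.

ΣQ_DR = 575.0 m³/s; V = ΣQ_DR·Δt = 2.070 × 10^6 m³.
Runoff depth d = V / A = 26.24 mm.
C = d / P = 26.24 / 53.8 = 0.49.

C ≈ 0.49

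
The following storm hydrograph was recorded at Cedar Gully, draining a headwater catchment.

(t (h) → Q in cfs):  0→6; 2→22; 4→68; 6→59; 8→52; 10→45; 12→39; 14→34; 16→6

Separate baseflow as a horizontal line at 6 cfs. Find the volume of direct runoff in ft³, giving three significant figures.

Direct-runoff ordinates (Q − Q_b): 0.0, 16.0, 62.0, 53.0, 46.0, 39.0, 33.0, 28.0, 0.0 cfs.
ΣQ_DR = 277.0 cfs.
With Δt = 2 h = 7200 s, V = ΣQ_DR · Δt = 277.0 × 7200 = 1.99 × 10^6 ft³.

V ≈ 1.99 × 10^6 ft³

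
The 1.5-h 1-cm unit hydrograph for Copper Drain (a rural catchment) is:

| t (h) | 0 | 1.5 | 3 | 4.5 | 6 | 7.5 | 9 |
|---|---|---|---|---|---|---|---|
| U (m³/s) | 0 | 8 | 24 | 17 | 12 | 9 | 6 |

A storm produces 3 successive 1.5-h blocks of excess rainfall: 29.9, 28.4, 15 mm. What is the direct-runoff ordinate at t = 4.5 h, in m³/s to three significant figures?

Q ≈ 131 m³/s

By discrete convolution, Q_j = Σ (P_i / 10 mm) · U_{j−i}.
At t = 4.5 h (j=3): Q = (29.9/10)·17 + (28.4/10)·24 + (15/10)·8 = 131 m³/s.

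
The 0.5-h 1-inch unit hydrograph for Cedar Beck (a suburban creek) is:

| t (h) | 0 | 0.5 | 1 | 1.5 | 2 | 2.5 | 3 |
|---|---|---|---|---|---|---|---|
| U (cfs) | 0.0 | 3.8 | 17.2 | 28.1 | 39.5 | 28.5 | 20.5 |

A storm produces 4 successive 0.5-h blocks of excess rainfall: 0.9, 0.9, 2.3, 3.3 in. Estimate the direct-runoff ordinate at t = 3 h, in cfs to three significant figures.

Q ≈ 228 cfs

By discrete convolution, Q_j = Σ (P_i / 1 in) · U_{j−i}.
At t = 3 h (j=6): Q = (0.9/1)·20.5 + (0.9/1)·28.5 + (2.3/1)·39.5 + (3.3/1)·28.1 = 228 cfs.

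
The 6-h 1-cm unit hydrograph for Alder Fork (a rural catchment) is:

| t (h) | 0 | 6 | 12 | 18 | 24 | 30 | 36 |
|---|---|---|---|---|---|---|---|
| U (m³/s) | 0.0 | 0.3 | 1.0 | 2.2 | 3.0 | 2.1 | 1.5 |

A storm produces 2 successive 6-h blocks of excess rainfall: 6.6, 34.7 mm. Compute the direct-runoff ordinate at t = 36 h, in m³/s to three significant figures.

By discrete convolution, Q_j = Σ (P_i / 10 mm) · U_{j−i}.
At t = 36 h (j=6): Q = (6.6/10)·1.5 + (34.7/10)·2.1 = 8.28 m³/s.

Q ≈ 8.28 m³/s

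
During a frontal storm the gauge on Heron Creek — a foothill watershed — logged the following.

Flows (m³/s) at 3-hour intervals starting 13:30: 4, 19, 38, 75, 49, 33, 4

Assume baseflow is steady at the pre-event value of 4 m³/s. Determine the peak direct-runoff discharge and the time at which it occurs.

Subtracting baseflow gives direct-runoff ordinates: 0.0, 15.0, 34.0, 71.0, 45.0, 29.0, 0.0 m³/s.
The maximum is 71.0 m³/s, occurring at the reading for t = 22:30.

Q_p = 71.0 m³/s at t = 22:30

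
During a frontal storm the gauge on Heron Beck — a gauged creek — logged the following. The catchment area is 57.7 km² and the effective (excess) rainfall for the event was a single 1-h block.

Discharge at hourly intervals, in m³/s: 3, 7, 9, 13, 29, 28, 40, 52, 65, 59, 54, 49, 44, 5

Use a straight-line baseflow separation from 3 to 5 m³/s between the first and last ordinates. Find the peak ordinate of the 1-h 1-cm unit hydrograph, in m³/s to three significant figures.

U_p ≈ 24.3 m³/s

Direct runoff: 0.00, 3.85, 5.69, 9.54, 25.38, 24.23, 36.08, 47.92, 60.77, 54.62, 49.46, 44.31, 39.15, 0.00 m³/s; ΣQ_DR = 401.0 m³/s, peak = 60.77 m³/s.
Runoff depth d = ΣQ_DR·Δt / A = 401.0 × 3600 / (57.7 km²) = 25.02 mm.
The 1-cm UH is the DRH scaled by (10 mm)/d, so U_p = 60.77 × 10/25.02 = 24.3 m³/s.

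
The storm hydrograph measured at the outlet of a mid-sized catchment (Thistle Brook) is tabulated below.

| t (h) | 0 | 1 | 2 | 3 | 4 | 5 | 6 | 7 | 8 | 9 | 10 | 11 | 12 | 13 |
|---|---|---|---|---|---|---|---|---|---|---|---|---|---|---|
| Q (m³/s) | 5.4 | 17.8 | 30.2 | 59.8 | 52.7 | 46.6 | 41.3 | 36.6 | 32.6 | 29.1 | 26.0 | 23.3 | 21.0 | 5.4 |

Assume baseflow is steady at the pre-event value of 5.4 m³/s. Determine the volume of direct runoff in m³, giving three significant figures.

Direct-runoff ordinates (Q − Q_b): 0.0, 12.4, 24.8, 54.4, 47.3, 41.2, 35.9, 31.2, 27.2, 23.7, 20.6, 17.9, 15.6, 0.0 m³/s.
ΣQ_DR = 352.2 m³/s.
With Δt = 1 h = 3600 s, V = ΣQ_DR · Δt = 352.2 × 3600 = 1.27 × 10^6 m³.

V ≈ 1.27 × 10^6 m³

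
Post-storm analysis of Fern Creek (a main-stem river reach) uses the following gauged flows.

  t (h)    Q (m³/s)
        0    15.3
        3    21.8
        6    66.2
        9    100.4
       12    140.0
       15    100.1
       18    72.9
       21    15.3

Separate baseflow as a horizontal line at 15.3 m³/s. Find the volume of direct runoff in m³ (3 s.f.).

Direct-runoff ordinates (Q − Q_b): 0.0, 6.5, 50.9, 85.1, 124.7, 84.8, 57.6, 0.0 m³/s.
ΣQ_DR = 409.6 m³/s.
With Δt = 3 h = 10800 s, V = ΣQ_DR · Δt = 409.6 × 10800 = 4.42 × 10^6 m³.

V ≈ 4.42 × 10^6 m³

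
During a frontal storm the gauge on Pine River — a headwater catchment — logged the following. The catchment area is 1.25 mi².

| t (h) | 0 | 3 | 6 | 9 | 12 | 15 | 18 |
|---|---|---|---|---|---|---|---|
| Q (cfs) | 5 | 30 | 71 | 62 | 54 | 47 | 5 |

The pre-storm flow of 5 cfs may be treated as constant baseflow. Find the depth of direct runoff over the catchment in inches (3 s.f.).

d ≈ 0.889 in

Direct runoff: 0.0, 25.0, 66.0, 57.0, 49.0, 42.0, 0.0 cfs; ΣQ_DR = 239.0 cfs.
V = ΣQ_DR · Δt = 239.0 × 10800 s = 2.581 × 10^6 ft³.
Over A = 1.25 mi², depth = V / A = 0.889 in.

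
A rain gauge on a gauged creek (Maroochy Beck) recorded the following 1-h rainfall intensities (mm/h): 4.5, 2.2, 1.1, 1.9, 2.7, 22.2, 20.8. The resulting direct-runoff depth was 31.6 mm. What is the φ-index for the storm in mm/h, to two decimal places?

Only the 2 blocks with intensity above φ contribute runoff: 22.2, 20.8 mm/h.
Σ(I−φ)·Δt = d  ⇒  (22.2+20.8 − 2φ)·1 = 31.6
φ = (43.00 − 31.6/1) / 2 = 5.70 mm/h.

φ ≈ 5.70 mm/h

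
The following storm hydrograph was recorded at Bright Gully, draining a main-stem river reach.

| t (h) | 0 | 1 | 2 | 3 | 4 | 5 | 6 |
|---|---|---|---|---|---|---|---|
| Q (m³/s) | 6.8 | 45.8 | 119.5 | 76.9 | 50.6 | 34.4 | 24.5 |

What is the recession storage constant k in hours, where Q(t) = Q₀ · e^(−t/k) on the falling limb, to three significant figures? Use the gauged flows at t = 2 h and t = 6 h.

On the falling limb, Q drops from 119.5 to 24.5 m³/s between t = 2 h and t = 6 h (Δt = 4 h).
k = −Δt / ln(Q₂/Q₁) = −4 / ln(24.5/119.5) = 2.52 h.

k ≈ 2.52 h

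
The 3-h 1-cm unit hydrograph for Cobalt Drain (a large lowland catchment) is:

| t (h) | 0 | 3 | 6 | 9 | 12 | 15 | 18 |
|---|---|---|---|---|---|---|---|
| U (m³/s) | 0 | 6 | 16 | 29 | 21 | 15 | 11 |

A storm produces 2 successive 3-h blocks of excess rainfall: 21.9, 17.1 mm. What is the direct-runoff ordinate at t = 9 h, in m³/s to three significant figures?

Q ≈ 90.9 m³/s

By discrete convolution, Q_j = Σ (P_i / 10 mm) · U_{j−i}.
At t = 9 h (j=3): Q = (21.9/10)·29 + (17.1/10)·16 = 90.9 m³/s.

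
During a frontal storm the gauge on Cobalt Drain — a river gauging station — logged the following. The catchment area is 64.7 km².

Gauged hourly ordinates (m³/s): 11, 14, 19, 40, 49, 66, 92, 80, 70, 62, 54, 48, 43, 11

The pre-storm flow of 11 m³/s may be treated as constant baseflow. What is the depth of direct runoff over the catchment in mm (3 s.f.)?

Direct runoff: 0.0, 3.0, 8.0, 29.0, 38.0, 55.0, 81.0, 69.0, 59.0, 51.0, 43.0, 37.0, 32.0, 0.0 m³/s; ΣQ_DR = 505.0 m³/s.
V = ΣQ_DR · Δt = 505.0 × 3600 s = 1.818 × 10^6 m³.
Over A = 64.7 km², depth = V / A = 28.1 mm.

d ≈ 28.1 mm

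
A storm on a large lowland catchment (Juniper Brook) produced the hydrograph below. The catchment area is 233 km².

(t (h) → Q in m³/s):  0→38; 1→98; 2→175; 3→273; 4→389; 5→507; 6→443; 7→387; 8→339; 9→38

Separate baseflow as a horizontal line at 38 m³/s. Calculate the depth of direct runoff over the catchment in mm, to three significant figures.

d ≈ 35.6 mm

Direct runoff: 0.0, 60.0, 137.0, 235.0, 351.0, 469.0, 405.0, 349.0, 301.0, 0.0 m³/s; ΣQ_DR = 2307 m³/s.
V = ΣQ_DR · Δt = 2307 × 3600 s = 8.305 × 10^6 m³.
Over A = 233 km², depth = V / A = 35.6 mm.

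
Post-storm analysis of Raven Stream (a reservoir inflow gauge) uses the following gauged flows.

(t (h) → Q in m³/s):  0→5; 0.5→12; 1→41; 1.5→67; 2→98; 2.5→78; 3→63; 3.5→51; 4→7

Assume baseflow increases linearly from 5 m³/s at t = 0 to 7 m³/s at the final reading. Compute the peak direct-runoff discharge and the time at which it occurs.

Q_p = 92.00 m³/s at t = 2 h

Subtracting baseflow gives direct-runoff ordinates: 0.00, 6.75, 35.50, 61.25, 92.00, 71.75, 56.50, 44.25, 0.00 m³/s.
The maximum is 92.00 m³/s, occurring at the reading for t = 2 h.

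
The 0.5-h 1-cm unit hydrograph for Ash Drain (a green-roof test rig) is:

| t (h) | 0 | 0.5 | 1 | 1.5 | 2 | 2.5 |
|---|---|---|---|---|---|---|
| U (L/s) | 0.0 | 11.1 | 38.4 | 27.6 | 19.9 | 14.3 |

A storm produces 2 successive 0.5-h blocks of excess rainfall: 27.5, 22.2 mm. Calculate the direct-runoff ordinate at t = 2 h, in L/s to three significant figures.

By discrete convolution, Q_j = Σ (P_i / 10 mm) · U_{j−i}.
At t = 2 h (j=4): Q = (27.5/10)·19.9 + (22.2/10)·27.6 = 116 L/s.

Q ≈ 116 L/s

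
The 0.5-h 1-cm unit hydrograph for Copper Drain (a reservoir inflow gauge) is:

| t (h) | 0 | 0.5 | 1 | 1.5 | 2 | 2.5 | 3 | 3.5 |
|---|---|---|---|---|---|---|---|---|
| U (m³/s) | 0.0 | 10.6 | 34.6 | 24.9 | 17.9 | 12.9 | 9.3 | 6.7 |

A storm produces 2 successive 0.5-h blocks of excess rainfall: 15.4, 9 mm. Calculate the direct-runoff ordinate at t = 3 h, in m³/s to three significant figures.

Q ≈ 25.9 m³/s

By discrete convolution, Q_j = Σ (P_i / 10 mm) · U_{j−i}.
At t = 3 h (j=6): Q = (15.4/10)·9.3 + (9/10)·12.9 = 25.9 m³/s.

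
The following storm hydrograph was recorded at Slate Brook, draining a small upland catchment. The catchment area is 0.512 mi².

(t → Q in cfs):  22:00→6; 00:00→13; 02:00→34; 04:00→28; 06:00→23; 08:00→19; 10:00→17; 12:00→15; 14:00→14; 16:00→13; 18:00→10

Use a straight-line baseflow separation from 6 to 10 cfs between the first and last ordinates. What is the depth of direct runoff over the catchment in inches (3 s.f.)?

d ≈ 0.630 in

Direct runoff: 0.00, 6.60, 27.20, 20.80, 15.40, 11.00, 8.60, 6.20, 4.80, 3.40, 0.00 cfs; ΣQ_DR = 104.0 cfs.
V = ΣQ_DR · Δt = 104.0 × 7200 s = 7.488 × 10^5 ft³.
Over A = 0.512 mi², depth = V / A = 0.630 in.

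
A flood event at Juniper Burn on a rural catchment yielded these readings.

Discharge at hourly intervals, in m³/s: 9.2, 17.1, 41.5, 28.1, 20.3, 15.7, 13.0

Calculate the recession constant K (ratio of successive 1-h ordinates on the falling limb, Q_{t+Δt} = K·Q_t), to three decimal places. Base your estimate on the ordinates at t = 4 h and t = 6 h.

K ≈ 0.800

Using the recession-limb readings at t = 4 h and t = 6 h: Q falls from 20.3 to 13.0 m³/s over 2 intervals.
K = (Q₂/Q₁)^(1/2) = (13.0/20.3)^(1/2) = 0.800.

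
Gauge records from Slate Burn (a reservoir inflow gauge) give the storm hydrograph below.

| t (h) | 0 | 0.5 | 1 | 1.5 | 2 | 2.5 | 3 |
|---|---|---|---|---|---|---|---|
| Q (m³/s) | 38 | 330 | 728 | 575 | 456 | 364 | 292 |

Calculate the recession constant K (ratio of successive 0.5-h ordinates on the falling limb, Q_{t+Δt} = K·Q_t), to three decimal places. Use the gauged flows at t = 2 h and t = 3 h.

K ≈ 0.800

Using the recession-limb readings at t = 2 h and t = 3 h: Q falls from 456 to 292 m³/s over 2 intervals.
K = (Q₂/Q₁)^(1/2) = (292/456)^(1/2) = 0.800.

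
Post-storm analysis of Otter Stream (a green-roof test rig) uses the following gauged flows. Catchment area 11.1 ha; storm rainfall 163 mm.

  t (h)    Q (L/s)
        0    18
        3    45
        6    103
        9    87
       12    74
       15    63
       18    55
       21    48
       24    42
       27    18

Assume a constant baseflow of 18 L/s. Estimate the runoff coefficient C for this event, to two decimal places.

C ≈ 0.22

ΣQ_DR = 373.0 L/s; V = ΣQ_DR·Δt = 4.028 × 10^6 L.
Runoff depth d = V / A = 36.29 mm.
C = d / P = 36.29 / 163 = 0.22.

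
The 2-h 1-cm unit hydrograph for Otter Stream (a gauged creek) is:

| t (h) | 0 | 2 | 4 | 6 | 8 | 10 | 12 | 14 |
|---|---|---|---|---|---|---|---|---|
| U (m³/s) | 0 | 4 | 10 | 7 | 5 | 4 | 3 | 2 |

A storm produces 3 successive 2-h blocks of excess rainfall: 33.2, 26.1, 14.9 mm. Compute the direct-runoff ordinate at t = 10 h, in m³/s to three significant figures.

Q ≈ 36.8 m³/s

By discrete convolution, Q_j = Σ (P_i / 10 mm) · U_{j−i}.
At t = 10 h (j=5): Q = (33.2/10)·4 + (26.1/10)·5 + (14.9/10)·7 = 36.8 m³/s.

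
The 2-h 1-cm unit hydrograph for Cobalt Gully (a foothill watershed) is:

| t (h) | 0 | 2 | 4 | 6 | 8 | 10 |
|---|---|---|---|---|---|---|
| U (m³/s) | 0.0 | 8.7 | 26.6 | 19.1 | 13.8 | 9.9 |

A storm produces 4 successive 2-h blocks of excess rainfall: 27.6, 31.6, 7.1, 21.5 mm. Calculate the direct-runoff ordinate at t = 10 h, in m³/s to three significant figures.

By discrete convolution, Q_j = Σ (P_i / 10 mm) · U_{j−i}.
At t = 10 h (j=5): Q = (27.6/10)·9.9 + (31.6/10)·13.8 + (7.1/10)·19.1 + (21.5/10)·26.6 = 142 m³/s.

Q ≈ 142 m³/s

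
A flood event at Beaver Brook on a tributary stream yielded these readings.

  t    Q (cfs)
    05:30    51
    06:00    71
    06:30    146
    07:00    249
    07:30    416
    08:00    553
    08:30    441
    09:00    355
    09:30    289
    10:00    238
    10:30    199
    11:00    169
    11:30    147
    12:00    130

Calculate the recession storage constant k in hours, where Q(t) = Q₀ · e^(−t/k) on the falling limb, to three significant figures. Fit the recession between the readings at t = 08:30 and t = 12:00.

On the falling limb, Q drops from 441 to 130 cfs between t = 08:30 and t = 12:00 (Δt = 3.5 h).
k = −Δt / ln(Q₂/Q₁) = −3.5 / ln(130/441) = 2.87 h.

k ≈ 2.87 h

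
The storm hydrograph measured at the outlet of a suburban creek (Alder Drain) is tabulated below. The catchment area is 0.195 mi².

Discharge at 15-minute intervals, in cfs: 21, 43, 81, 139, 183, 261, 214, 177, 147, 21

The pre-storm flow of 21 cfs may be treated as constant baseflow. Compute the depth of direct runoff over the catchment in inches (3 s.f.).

Direct runoff: 0.0, 22.0, 60.0, 118.0, 162.0, 240.0, 193.0, 156.0, 126.0, 0.0 cfs; ΣQ_DR = 1077 cfs.
V = ΣQ_DR · Δt = 1077 × 900 s = 9.693 × 10^5 ft³.
Over A = 0.195 mi², depth = V / A = 2.14 in.

d ≈ 2.14 in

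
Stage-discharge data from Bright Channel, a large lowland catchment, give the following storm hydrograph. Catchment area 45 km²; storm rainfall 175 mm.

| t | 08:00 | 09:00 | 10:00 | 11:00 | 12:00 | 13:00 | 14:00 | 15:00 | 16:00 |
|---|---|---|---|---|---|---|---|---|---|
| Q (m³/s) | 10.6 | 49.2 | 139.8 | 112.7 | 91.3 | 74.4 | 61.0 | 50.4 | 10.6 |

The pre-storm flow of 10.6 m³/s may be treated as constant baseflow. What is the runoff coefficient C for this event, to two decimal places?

ΣQ_DR = 504.6 m³/s; V = ΣQ_DR·Δt = 1.817 × 10^6 m³.
Runoff depth d = V / A = 40.37 mm.
C = d / P = 40.37 / 175 = 0.23.

C ≈ 0.23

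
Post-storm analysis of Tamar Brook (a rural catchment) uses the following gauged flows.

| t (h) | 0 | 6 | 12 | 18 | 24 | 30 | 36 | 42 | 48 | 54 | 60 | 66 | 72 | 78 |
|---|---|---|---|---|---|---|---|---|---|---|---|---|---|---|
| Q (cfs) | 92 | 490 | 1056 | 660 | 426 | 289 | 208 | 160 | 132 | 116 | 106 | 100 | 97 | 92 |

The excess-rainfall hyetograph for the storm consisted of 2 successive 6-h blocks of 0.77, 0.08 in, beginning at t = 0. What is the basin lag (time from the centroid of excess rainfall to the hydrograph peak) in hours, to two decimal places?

Centroid of excess rainfall: t_c = Σ P_i·t̄_i / ΣP_i = 3.5647 h (block centres at 3, 9 h).
Hydrograph peak occurs at t = 12 h, so basin lag t_L = 12 − 3.5647 = 8.44 h.

t_L ≈ 8.44 h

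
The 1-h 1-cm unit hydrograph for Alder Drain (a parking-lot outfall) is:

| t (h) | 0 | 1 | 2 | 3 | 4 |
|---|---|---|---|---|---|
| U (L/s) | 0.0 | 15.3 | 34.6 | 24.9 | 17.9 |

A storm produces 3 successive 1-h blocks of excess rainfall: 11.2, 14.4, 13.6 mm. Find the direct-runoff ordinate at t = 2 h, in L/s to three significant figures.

By discrete convolution, Q_j = Σ (P_i / 10 mm) · U_{j−i}.
At t = 2 h (j=2): Q = (11.2/10)·34.6 + (14.4/10)·15.3 + (13.6/10)·0.0 = 60.8 L/s.

Q ≈ 60.8 L/s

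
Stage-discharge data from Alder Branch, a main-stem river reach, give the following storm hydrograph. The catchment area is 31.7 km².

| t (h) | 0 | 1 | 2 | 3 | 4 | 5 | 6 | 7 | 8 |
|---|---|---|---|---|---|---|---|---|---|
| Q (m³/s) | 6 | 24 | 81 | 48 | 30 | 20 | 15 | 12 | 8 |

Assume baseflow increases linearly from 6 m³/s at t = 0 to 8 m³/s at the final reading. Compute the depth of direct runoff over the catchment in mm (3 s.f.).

Direct runoff: 0.00, 17.75, 74.50, 41.25, 23.00, 12.75, 7.50, 4.25, 0.00 m³/s; ΣQ_DR = 181.0 m³/s.
V = ΣQ_DR · Δt = 181.0 × 3600 s = 6.516 × 10^5 m³.
Over A = 31.7 km², depth = V / A = 20.6 mm.

d ≈ 20.6 mm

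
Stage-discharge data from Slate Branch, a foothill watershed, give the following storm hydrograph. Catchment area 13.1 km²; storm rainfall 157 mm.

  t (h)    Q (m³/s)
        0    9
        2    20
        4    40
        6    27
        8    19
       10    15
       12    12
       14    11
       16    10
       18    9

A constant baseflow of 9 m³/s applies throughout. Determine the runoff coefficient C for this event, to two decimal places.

ΣQ_DR = 82.00 m³/s; V = ΣQ_DR·Δt = 5.904 × 10^5 m³.
Runoff depth d = V / A = 45.07 mm.
C = d / P = 45.07 / 157 = 0.29.

C ≈ 0.29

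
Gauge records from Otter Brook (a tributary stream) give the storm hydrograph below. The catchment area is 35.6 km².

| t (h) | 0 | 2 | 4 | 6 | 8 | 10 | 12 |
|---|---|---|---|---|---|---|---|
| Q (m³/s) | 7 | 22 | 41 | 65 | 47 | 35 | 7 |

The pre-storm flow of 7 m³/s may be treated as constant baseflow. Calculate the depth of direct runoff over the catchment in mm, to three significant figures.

Direct runoff: 0.0, 15.0, 34.0, 58.0, 40.0, 28.0, 0.0 m³/s; ΣQ_DR = 175.0 m³/s.
V = ΣQ_DR · Δt = 175.0 × 7200 s = 1.260 × 10^6 m³.
Over A = 35.6 km², depth = V / A = 35.4 mm.

d ≈ 35.4 mm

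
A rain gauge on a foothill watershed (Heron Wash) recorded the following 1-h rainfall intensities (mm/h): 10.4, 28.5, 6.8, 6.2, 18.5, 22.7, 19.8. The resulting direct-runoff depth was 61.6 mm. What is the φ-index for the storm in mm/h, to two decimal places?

φ ≈ 7.66 mm/h

Only the 5 blocks with intensity above φ contribute runoff: 10.4, 28.5, 18.5, 22.7, 19.8 mm/h.
Σ(I−φ)·Δt = d  ⇒  (10.4+28.5+18.5+22.7+19.8 − 5φ)·1 = 61.6
φ = (99.90 − 61.6/1) / 5 = 7.66 mm/h.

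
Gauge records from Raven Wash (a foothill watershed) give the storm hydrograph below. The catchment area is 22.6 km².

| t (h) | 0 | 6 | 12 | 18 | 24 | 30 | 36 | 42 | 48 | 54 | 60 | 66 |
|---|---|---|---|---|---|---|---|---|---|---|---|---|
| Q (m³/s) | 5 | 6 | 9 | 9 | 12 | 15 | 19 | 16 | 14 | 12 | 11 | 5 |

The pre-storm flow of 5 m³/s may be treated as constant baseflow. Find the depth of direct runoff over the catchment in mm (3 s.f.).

d ≈ 69.8 mm

Direct runoff: 0.0, 1.0, 4.0, 4.0, 7.0, 10.0, 14.0, 11.0, 9.0, 7.0, 6.0, 0.0 m³/s; ΣQ_DR = 73.00 m³/s.
V = ΣQ_DR · Δt = 73.00 × 21600 s = 1.577 × 10^6 m³.
Over A = 22.6 km², depth = V / A = 69.8 mm.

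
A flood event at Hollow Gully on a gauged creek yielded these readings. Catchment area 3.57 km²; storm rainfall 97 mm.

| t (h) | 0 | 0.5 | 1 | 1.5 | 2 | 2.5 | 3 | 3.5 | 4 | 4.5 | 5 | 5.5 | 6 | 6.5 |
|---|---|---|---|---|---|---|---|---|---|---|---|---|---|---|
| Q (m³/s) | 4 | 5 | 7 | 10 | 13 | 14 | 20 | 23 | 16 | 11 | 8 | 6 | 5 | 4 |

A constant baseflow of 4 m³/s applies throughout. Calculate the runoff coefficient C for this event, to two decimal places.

ΣQ_DR = 90.00 m³/s; V = ΣQ_DR·Δt = 1.620 × 10^5 m³.
Runoff depth d = V / A = 45.38 mm.
C = d / P = 45.38 / 97 = 0.47.

C ≈ 0.47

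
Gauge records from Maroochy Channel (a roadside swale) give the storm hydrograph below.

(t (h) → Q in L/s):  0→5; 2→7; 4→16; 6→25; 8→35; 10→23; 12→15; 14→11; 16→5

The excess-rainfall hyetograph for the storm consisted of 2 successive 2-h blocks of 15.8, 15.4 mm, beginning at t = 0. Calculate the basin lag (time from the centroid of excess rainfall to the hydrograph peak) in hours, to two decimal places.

Centroid of excess rainfall: t_c = Σ P_i·t̄_i / ΣP_i = 1.9872 h (block centres at 1, 3 h).
Hydrograph peak occurs at t = 8 h, so basin lag t_L = 8 − 1.9872 = 6.01 h.

t_L ≈ 6.01 h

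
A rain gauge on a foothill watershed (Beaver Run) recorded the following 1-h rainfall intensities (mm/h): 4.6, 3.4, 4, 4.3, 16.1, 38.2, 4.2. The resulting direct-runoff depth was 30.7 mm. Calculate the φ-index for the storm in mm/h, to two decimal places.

φ ≈ 11.80 mm/h

Only the 2 blocks with intensity above φ contribute runoff: 16.1, 38.2 mm/h.
Σ(I−φ)·Δt = d  ⇒  (16.1+38.2 − 2φ)·1 = 30.7
φ = (54.30 − 30.7/1) / 2 = 11.80 mm/h.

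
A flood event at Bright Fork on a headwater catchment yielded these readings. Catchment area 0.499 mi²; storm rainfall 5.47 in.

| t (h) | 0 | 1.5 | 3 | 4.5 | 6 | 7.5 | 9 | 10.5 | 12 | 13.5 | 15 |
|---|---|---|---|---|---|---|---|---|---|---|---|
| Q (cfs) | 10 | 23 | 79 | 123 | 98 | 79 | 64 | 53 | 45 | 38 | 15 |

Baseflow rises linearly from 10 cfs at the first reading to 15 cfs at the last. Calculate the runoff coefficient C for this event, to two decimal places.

ΣQ_DR = 489.5 cfs; V = ΣQ_DR·Δt = 2.643 × 10^6 ft³.
Runoff depth d = V / A = 2.280 in.
C = d / P = 2.280 / 5.47 = 0.42.

C ≈ 0.42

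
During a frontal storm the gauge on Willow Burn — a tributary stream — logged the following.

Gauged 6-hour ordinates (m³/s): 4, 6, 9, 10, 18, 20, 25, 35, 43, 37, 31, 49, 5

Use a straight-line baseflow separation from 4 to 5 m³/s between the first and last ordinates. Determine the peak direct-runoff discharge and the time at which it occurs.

Q_p = 44.08 m³/s at t = 66 h

Subtracting baseflow gives direct-runoff ordinates: 0.00, 1.92, 4.83, 5.75, 13.67, 15.58, 20.50, 30.42, 38.33, 32.25, 26.17, 44.08, 0.00 m³/s.
The maximum is 44.08 m³/s, occurring at the reading for t = 66 h.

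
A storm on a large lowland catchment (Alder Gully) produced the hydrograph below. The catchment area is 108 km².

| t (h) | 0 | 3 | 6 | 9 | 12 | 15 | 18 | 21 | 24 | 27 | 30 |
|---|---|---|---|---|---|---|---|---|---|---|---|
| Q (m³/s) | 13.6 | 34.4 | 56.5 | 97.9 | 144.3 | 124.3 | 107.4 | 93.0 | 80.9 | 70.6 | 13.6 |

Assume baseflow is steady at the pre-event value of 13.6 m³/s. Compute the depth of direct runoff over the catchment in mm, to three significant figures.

Direct runoff: 0.0, 20.8, 42.9, 84.3, 130.7, 110.7, 93.8, 79.4, 67.3, 57.0, 0.0 m³/s; ΣQ_DR = 686.9 m³/s.
V = ΣQ_DR · Δt = 686.9 × 10800 s = 7.419 × 10^6 m³.
Over A = 108 km², depth = V / A = 68.7 mm.

d ≈ 68.7 mm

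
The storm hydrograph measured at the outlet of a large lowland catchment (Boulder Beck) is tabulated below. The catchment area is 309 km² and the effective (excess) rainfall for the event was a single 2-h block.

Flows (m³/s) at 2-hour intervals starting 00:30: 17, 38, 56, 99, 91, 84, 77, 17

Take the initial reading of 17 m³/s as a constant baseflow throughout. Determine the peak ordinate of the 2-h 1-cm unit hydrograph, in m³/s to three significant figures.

U_p ≈ 103 m³/s

Direct runoff: 0.0, 21.0, 39.0, 82.0, 74.0, 67.0, 60.0, 0.0 m³/s; ΣQ_DR = 343.0 m³/s, peak = 82.0 m³/s.
Runoff depth d = ΣQ_DR·Δt / A = 343.0 × 7200 / (309 km²) = 7.992 mm.
The 1-cm UH is the DRH scaled by (10 mm)/d, so U_p = 82.0 × 10/7.992 = 103 m³/s.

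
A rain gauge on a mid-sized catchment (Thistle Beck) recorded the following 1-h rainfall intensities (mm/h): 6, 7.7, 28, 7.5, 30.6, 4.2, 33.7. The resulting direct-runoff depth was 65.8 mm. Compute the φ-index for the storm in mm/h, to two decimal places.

φ ≈ 8.83 mm/h

Only the 3 blocks with intensity above φ contribute runoff: 28, 30.6, 33.7 mm/h.
Σ(I−φ)·Δt = d  ⇒  (28+30.6+33.7 − 3φ)·1 = 65.8
φ = (92.30 − 65.8/1) / 3 = 8.83 mm/h.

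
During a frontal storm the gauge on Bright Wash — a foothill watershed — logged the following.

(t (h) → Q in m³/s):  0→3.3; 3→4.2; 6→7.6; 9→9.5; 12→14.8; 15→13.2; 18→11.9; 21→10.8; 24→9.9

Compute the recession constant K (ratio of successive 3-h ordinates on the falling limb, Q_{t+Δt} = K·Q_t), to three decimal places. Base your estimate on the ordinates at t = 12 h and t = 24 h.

Using the recession-limb readings at t = 12 h and t = 24 h: Q falls from 14.8 to 9.9 m³/s over 4 intervals.
K = (Q₂/Q₁)^(1/4) = (9.9/14.8)^(1/4) = 0.904.

K ≈ 0.904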